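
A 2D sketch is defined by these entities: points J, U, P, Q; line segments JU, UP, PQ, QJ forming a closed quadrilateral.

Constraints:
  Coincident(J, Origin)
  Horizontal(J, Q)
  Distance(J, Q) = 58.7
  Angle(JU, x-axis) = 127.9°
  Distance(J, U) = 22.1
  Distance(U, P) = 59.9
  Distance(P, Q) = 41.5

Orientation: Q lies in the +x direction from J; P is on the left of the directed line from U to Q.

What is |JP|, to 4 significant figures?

57.25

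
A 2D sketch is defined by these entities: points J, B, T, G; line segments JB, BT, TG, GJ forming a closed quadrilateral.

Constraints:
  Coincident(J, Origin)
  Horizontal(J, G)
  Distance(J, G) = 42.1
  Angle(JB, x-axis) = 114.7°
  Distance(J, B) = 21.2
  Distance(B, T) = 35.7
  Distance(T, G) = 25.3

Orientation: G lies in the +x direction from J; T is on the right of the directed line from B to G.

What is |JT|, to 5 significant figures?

18.021

J is at the origin; JG is horizontal with |JG| = 42.1 and G in +x, so G = (42.1, 0). JB runs at 114.7° with |JB| = 21.2, so B = (-8.8588, 19.260). T is determined by |BT| = 35.7 and |TG| = 25.3 together: it lies at the intersection of circle(B, 35.7) and circle(G, 25.3). With |BG| = 54.477, the foot of the radical line on BG is 33.061 from B and the perpendicular offset is √(35.7² − 33.061²) = 13.470. Taking the right-of-BG solution: T = (17.305, -5.0287).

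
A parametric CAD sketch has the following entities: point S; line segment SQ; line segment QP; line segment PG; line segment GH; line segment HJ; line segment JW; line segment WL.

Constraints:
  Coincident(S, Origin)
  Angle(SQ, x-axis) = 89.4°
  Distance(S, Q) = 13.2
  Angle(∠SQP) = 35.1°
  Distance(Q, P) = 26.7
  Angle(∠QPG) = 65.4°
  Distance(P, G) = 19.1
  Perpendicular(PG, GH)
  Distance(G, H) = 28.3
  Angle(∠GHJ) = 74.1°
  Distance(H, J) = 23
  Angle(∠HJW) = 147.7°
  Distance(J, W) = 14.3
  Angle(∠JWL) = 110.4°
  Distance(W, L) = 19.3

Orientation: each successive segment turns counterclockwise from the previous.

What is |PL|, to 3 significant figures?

6.74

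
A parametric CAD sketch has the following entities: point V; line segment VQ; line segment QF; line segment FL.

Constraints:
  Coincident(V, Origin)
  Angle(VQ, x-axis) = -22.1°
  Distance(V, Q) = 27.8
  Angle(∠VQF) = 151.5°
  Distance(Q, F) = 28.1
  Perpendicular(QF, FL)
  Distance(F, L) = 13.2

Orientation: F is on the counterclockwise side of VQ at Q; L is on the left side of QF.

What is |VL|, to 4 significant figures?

52.53

∠VQF = 151.5°, so QF runs at -22.1° + (180° − 151.5°) = 6.400° from the x-axis; with |QF| = 28.1, F = Q + 28.1·(cos 6.400°, sin 6.400°) = (53.68, -7.327). QF ⟂ FL; with |FL| = 13.2 on the left of QF, L = F + 13.2·(-0.1115, 0.9938) = (52.21, 5.791). Then |VL| = |L − V| = 52.53.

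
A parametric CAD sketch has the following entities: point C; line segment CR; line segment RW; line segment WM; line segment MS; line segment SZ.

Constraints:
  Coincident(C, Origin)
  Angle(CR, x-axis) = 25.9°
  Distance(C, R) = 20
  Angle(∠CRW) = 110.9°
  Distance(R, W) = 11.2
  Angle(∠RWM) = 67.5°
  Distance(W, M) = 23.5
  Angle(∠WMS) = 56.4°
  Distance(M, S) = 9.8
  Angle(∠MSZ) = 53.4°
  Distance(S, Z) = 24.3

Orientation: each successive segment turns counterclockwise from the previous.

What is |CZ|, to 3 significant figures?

28.4

∠WMS = 56.4° gives MS at -28.9° from the x-axis; with |MS| = 9.8, S = (4.75, 4.31). ∠MSZ = 53.4° gives SZ at 97.7° from the x-axis; with |SZ| = 24.3, Z = (1.49, 28.4). Then |CZ| = |Z − C| = 28.4.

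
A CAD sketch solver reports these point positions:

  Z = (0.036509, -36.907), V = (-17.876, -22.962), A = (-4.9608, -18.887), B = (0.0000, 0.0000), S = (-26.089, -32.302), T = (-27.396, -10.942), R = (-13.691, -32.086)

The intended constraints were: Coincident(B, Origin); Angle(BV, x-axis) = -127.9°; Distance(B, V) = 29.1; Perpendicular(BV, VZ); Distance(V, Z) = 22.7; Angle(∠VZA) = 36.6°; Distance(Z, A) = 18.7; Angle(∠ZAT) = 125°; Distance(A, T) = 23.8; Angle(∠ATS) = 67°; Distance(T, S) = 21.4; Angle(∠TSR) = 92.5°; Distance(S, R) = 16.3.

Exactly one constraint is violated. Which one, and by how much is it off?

Distance(S, R) = 16.3 — off by 3.90.

B = (0.00, 0.00) ✓; BV at -127.9° ✓; |BV| = 29.10 ✓; ∠(BV, VZ) = 90.00° ✓; |VZ| = 22.70 ✓; ∠VZA = 36.60° ✓; |ZA| = 18.70 ✓; ∠ZAT = 125.0° ✓; |AT| = 23.80 ✓; ∠ATS = 67.00° ✓; |TS| = 21.40 ✓; ∠TSR = 92.50° ✓; |SR| = 12.40 ✗.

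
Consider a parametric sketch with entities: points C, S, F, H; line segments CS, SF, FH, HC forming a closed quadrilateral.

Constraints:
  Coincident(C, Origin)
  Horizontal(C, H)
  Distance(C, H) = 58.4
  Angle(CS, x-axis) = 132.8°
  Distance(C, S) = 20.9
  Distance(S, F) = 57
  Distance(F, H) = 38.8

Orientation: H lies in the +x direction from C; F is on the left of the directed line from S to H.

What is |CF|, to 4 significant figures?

52.23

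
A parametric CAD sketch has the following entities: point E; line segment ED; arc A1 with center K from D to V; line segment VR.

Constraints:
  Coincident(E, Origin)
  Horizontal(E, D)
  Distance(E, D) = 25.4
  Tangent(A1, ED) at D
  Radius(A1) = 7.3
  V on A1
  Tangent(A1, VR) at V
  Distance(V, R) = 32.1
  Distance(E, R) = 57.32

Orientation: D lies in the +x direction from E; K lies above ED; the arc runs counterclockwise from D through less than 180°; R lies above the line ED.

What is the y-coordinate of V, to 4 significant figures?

3.548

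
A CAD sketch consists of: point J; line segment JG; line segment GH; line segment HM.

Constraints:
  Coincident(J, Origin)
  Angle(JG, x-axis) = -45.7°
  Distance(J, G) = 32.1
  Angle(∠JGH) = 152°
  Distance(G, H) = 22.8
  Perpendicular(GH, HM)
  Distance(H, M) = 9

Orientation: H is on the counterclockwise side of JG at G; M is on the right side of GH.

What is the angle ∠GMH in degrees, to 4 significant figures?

68.46°

∠JGH = 152.0°, so GH runs at -45.7° + (180° − 152.0°) = -17.70° from the x-axis; with |GH| = 22.8, H = G + 22.8·(cos -17.70°, sin -17.70°) = (44.14, -29.91). GH ⟂ HM; with |HM| = 9.0 on the right of GH, M = H + 9.0·(-0.3040, -0.9527) = (41.40, -38.48). Then cos ∠GMH = MG·MH / (|MG||MH|), giving 68.46°.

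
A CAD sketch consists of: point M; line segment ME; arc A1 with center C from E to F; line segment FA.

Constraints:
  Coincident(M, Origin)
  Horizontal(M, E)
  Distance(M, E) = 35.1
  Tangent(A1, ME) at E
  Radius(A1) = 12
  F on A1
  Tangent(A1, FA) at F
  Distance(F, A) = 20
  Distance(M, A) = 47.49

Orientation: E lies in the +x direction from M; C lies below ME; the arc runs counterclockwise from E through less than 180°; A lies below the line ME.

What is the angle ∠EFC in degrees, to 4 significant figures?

33.37°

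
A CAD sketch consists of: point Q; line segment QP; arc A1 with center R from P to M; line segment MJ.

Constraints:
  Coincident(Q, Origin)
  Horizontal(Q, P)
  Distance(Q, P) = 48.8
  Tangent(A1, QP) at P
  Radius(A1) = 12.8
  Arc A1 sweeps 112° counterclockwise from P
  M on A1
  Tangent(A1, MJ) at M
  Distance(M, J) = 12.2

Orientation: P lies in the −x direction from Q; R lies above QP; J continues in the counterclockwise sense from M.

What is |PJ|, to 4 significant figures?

29.81

On A1, P sits at bearing -90° from R; a 112° counterclockwise sweep puts M at bearing 22°, so M = R + 12.8·(cos 22°, sin 22°) = (-36.93, 17.59). Tangency of A1 to MJ means the radius RM is perpendicular to MJ, so MJ runs along (−sin 22°, cos 22°); with |MJ| = 12.2, J = (-41.50, 28.91). Then |PJ| = |J − P| = 29.81.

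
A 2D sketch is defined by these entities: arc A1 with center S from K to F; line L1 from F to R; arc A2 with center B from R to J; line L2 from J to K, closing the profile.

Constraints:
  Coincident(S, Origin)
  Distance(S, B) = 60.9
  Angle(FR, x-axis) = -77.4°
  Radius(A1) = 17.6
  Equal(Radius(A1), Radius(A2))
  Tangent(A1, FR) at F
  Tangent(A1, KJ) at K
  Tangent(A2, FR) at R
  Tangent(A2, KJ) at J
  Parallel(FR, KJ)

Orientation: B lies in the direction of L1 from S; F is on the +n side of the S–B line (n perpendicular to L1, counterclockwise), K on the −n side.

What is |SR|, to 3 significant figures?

63.4

The slot axis is L1's direction at -77.4°, so u = (cos -77.4°, sin -77.4°) = (0.218, -0.976) and n = (−sin -77.4°, cos -77.4°) = (0.976, 0.218). S is at the origin and B lies 60.9 along u from S, so B = 60.9·u = (13.3, -59.4). Tangency of A1 to both parallel lines with radius 17.6 puts F and K at S ± 17.6·n: F = (17.2, 3.84), K = (-17.2, -3.84). Equal radii place R and J the same way about B: R = B + 17.6·n = (30.5, -55.6), J = B − 17.6·n = (-3.89, -63.3). Then |SR| = |R − S| = 63.4.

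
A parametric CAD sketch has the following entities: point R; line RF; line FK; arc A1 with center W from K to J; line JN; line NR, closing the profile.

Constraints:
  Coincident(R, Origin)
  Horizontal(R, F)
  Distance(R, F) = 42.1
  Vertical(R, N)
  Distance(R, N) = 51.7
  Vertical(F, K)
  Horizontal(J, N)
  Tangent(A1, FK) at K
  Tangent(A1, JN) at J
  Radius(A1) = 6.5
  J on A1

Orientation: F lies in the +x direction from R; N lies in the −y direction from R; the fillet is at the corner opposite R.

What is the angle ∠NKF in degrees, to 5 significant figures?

98.777°

R is at the origin; R and F share the same y with |RF| = 42.1 and F on the +x side, so F = (42.100, 0.0000). RN is vertical with |RN| = 51.7 and N on the −y side, so N = (0.0000, -51.700). The virtual corner opposite R is at (42.100, -51.700). A1 meets FK tangentially, so WK is at right angles to FK and the tangent condition forces WJ to be normal to JN, with radius 6.5, so the center W sits 6.5 in from both sides at W = (35.600, -45.200). That places the tangent points at K = (42.100, -45.200) on FK and J = (35.600, -51.700) on JN. Then cos ∠NKF = KN·KF / (|KN||KF|), giving 98.777°.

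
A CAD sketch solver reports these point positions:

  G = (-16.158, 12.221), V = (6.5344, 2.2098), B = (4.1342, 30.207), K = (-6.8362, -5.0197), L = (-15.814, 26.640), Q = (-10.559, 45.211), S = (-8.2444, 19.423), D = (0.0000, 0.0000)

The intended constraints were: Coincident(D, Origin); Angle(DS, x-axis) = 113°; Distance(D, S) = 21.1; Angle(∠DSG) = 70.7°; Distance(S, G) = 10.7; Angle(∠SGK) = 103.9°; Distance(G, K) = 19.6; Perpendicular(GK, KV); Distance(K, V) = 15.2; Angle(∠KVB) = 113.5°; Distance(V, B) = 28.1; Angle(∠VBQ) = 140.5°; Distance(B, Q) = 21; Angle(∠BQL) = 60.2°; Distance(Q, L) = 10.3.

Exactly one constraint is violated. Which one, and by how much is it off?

Distance(Q, L) = 10.3 — off by 9.00.

D = (0.00, 0.00) ✓; DS at 113.0° ✓; |DS| = 21.10 ✓; ∠DSG = 70.69° ✓; |SG| = 10.70 ✓; ∠SGK = 103.9° ✓; |GK| = 19.60 ✓; ∠(GK, KV) = 90.00° ✓; |KV| = 15.20 ✓; ∠KVB = 113.5° ✓; |VB| = 28.10 ✓; ∠VBQ = 140.5° ✓; |BQ| = 21.00 ✓; ∠BQL = 60.20° ✓; |QL| = 19.30 ✗.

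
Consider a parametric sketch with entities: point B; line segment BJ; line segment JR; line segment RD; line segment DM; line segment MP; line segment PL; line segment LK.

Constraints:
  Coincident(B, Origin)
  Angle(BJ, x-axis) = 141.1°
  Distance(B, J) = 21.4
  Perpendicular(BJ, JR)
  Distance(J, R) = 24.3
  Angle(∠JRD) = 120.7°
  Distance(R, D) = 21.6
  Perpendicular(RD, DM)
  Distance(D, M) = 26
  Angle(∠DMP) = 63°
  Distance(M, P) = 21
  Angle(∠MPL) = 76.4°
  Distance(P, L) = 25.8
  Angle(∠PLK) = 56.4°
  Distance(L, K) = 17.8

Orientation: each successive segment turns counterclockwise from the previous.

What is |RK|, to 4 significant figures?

28.24

B is at the origin; BJ runs at 141.1° with length 21.4, so J = (-16.65, 13.44). The perpendicularity gives JR at right angles to BJ, so JR runs at -128.9°; with |JR| = 24.3, R = (-31.91, -5.473). ∠JRD = 120.7° gives RD at -69.60° from the x-axis; with |RD| = 21.6, D = (-24.38, -25.72). The perpendicularity gives DM at right angles to RD, so DM runs at 20.40°; with |DM| = 26.0, M = (-0.01542, -16.66). ∠DMP = 63.0° gives MP at 137.4° from the x-axis; with |MP| = 21.0, P = (-15.47, -2.441). ∠MPL = 76.4° gives PL at -119.0° from the x-axis; with |PL| = 25.8, L = (-27.98, -25.01). ∠PLK = 56.4° gives LK at 4.600° from the x-axis; with |LK| = 17.8, K = (-10.24, -23.58). Then |RK| = |K − R| = 28.24.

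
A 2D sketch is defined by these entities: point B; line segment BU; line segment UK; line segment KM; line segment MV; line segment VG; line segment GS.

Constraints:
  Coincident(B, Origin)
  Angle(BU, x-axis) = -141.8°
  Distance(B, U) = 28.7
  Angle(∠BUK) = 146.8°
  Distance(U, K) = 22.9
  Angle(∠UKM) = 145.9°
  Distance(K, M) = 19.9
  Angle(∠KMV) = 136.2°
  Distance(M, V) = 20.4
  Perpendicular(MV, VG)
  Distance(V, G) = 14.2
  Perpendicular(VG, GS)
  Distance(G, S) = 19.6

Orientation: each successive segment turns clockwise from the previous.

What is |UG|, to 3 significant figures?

45.3

B is at the origin; BU runs at -141.8° with length 28.7, so U = (-22.6, -17.7). ∠BUK = 146.8° gives UK at -175° from the x-axis; with |UK| = 22.9, K = (-45.4, -19.7). ∠UKM = 145.9° gives KM at 151° from the x-axis; with |KM| = 19.9, M = (-62.8, -10.1). ∠KMV = 136.2° gives MV at 107° from the x-axis; with |MV| = 20.4, V = (-68.8, 9.43). MV is perpendicular to VG, so VG runs at 17.1°; with |VG| = 14.2, G = (-55.2, 13.6). Then |UG| = |G − U| = 45.3.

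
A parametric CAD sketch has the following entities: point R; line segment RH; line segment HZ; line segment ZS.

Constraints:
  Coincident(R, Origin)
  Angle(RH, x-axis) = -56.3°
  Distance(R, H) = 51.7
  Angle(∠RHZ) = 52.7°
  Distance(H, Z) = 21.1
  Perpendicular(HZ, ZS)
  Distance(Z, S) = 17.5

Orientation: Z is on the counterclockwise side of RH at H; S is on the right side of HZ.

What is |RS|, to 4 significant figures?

59.51

R is at the origin; RH runs at -56.3° with length 51.7, so H = 51.7·(cos -56.3°, sin -56.3°) = (28.69, -43.01). ∠RHZ = 52.7°, so HZ runs at -56.3° + (180° − 52.7°) = 71.00° from the x-axis; with |HZ| = 21.1, Z = H + 21.1·(cos 71.00°, sin 71.00°) = (35.55, -23.06). The perpendicularity gives ZS at right angles to HZ; with |ZS| = 17.5 on the right of HZ, S = Z + 17.5·(0.9455, -0.3256) = (52.10, -28.76). Then |RS| = |S − R| = 59.51.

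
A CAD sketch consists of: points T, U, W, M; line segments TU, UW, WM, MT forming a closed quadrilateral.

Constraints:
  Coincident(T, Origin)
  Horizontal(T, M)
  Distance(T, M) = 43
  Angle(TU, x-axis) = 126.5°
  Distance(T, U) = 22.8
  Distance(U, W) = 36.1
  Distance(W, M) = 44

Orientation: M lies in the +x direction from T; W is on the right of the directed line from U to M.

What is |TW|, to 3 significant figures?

14.6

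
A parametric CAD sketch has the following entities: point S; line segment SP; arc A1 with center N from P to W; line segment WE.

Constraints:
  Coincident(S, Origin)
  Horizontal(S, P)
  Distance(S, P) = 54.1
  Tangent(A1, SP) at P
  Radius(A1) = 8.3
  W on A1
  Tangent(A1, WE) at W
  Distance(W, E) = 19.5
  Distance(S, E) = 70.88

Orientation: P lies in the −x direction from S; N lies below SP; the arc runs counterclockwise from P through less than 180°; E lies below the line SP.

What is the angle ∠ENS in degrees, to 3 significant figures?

133°

S is at the origin; S and P share the same y with |SP| = 54.1 and P on the −x side, so P = (-54.1, 0.00). The tangent condition forces NP to be normal to SP, so N = P + (0, -8.3) = (-54.1, -8.30). Since NW ⟂ WE (tangency), |NE| = √(8.3² + 19.5²) = 21.2 regardless of where W sits on A1. So E lies on both circle(S, 70.88) and circle(N, 21.2); the below-SP intersection is E = (-66.0, -25.8). W is the foot of the tangent from E: W = (-62.2, -6.70).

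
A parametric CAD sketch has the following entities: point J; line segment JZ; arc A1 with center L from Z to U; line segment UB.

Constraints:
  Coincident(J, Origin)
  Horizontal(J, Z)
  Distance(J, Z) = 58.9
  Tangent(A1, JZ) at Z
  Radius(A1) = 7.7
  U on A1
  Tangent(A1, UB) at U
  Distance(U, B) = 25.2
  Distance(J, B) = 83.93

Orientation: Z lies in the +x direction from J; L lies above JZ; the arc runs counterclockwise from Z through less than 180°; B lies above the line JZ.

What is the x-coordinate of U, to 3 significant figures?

64.8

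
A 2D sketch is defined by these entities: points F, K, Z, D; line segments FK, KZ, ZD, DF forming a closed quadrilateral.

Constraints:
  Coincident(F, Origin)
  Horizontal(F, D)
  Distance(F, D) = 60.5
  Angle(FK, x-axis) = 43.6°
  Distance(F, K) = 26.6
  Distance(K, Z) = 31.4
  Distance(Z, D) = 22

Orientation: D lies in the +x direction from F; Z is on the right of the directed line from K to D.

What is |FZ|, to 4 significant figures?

39.72

Checks: |KZ| = 31.40 ✓; |ZD| = 22.00 ✓.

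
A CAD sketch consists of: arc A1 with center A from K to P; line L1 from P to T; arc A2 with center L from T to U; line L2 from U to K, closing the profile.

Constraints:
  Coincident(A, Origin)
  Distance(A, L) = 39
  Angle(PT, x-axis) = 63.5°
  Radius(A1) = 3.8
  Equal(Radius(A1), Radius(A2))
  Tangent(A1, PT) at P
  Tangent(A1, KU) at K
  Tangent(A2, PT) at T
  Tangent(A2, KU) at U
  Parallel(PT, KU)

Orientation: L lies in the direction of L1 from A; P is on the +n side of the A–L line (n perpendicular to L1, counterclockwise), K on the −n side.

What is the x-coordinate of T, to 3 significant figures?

14.0

The slot axis is L1's direction at 63.5°, so u = (cos 63.5°, sin 63.5°) = (0.446, 0.895) and n = (−sin 63.5°, cos 63.5°) = (-0.895, 0.446). A is at the origin and L lies 39.0 along u from A, so L = 39.0·u = (17.4, 34.9). Tangency of A1 to both parallel lines with radius 3.8 puts P and K at A ± 3.8·n: P = (-3.40, 1.70), K = (3.40, -1.70). Equal radii place T and U the same way about L: T = L + 3.8·n = (14.0, 36.6), U = L − 3.8·n = (20.8, 33.2). So T.x = 14.0.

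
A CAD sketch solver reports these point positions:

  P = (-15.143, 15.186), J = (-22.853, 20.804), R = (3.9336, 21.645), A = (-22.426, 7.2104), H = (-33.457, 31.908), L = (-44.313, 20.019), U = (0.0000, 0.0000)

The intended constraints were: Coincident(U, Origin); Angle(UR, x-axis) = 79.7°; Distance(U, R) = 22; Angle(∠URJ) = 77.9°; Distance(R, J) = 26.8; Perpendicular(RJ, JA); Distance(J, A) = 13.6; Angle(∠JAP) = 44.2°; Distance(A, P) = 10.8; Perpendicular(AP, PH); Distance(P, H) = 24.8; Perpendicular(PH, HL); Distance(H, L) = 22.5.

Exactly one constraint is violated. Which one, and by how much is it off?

Distance(H, L) = 22.5 — off by 6.40.

U = (0.00, 0.00) ✓; UR at 79.70° ✓; |UR| = 22.00 ✓; ∠URJ = 77.90° ✓; |RJ| = 26.80 ✓; ∠(RJ, JA) = 90.00° ✓; |JA| = 13.60 ✓; ∠JAP = 44.20° ✓; |AP| = 10.80 ✓; ∠(AP, PH) = 90.00° ✓; |PH| = 24.80 ✓; ∠(PH, HL) = 90.00° ✓; |HL| = 16.10 ✗.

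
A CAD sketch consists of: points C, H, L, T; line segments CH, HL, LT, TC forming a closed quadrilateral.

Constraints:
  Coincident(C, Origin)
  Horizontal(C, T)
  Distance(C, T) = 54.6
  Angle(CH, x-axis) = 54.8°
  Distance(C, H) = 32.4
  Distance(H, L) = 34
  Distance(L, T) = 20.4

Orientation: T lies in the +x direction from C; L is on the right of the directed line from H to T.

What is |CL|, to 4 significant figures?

34.71

C is at the origin; CT is horizontal with |CT| = 54.6 and T in +x, so T = (54.6, 0). CH runs at 54.8° with |CH| = 32.4, so H = (18.68, 26.48). L is determined by |HL| = 34.0 and |LT| = 20.4 together: it lies at the intersection of circle(H, 34.0) and circle(T, 20.4). With |HT| = 44.63, the foot of the radical line on HT is 30.60 from H and the perpendicular offset is √(34.0² − 30.60²) = 14.82. Taking the right-of-HT solution: L = (34.52, -3.607).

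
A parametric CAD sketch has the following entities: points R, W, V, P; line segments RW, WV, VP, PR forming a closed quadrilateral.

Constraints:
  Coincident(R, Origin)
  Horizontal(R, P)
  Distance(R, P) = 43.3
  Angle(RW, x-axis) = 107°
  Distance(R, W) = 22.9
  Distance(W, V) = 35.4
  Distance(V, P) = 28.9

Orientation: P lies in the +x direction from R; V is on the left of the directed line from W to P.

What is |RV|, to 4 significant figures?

37.89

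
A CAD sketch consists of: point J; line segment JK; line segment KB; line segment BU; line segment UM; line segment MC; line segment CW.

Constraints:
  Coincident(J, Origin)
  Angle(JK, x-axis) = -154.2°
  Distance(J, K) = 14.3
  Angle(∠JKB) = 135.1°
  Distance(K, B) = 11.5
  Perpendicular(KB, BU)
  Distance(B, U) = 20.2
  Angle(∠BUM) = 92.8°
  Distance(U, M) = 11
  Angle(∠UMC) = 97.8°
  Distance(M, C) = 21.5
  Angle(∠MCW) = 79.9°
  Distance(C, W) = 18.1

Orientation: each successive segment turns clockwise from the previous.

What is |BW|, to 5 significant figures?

3.2057

∠UMC = 97.8° gives MC at -98.500° from the x-axis; with |MC| = 21.5, C = (-9.7517, -7.7240). ∠MCW = 79.9° gives CW at 161.40° from the x-axis; with |CW| = 18.1, W = (-26.906, -1.9508). Then |BW| = |W − B| = 3.2057.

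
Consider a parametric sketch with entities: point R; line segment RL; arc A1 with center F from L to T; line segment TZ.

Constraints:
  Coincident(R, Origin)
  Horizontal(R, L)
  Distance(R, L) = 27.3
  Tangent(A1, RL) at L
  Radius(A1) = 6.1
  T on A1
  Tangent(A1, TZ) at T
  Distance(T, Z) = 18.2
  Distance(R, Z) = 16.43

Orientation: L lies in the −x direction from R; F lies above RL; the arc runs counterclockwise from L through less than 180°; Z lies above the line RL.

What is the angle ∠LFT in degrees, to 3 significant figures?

40.8°

R is at the origin; R and L share the same y with |RL| = 27.3 and L on the −x side, so L = (-27.3, 0.00). The tangent condition forces FL to be normal to RL, so F = L + (0, 6.1) = (-27.3, 6.10). Since FT ⟂ TZ (tangency), |FZ| = √(6.1² + 18.2²) = 19.2 regardless of where T sits on A1. So Z lies on both circle(R, 16.43) and circle(F, 19.2); the above-RL intersection is Z = (-9.54, 13.4). T is the foot of the tangent from Z: T = (-23.3, 1.48).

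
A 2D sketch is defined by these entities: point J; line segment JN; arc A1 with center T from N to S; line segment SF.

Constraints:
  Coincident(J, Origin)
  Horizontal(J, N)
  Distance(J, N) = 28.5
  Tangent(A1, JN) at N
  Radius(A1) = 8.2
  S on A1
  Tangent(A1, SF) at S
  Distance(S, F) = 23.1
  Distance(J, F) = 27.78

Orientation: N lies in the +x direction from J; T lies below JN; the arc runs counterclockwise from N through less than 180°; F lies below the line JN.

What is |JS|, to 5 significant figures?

21.615

J is at the origin; JN is horizontal with |JN| = 28.5 and N on the +x side, so N = (28.500, 0.0000). The tangent condition forces TN to be normal to JN, so T = N + (0, -8.2) = (28.500, -8.2000). Since TS ⟂ SF (tangency), |TF| = √(8.2² + 23.1²) = 24.512 regardless of where S sits on A1. So F lies on both circle(J, 27.78) and circle(T, 24.512); the below-JN intersection is F = (11.101, -25.466). S is the foot of the tangent from F: S = (21.110, -4.6469).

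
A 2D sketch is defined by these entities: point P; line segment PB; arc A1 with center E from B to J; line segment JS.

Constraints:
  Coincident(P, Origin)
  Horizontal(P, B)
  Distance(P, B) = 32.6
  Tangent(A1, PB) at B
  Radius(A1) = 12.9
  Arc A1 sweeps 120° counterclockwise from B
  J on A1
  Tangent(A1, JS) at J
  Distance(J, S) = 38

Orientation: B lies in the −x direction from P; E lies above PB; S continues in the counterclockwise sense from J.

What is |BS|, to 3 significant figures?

52.8

P is at the origin; PB is horizontal with |PB| = 32.6 and B on the −x side, so B = (-32.6, 0.00). A1 meets PB tangentially, so EB is at right angles to PB, so E = B + (0, 12.9) = (-32.6, 12.9). On A1, B sits at bearing -90° from E; a 120° counterclockwise sweep puts J at bearing 30°, so J = E + 12.9·(cos 30°, sin 30°) = (-21.4, 19.4). A1 meets JS tangentially, so EJ is at right angles to JS, so JS runs along (−sin 30°, cos 30°); with |JS| = 38.0, S = (-40.4, 52.3). Then |BS| = |S − B| = 52.8.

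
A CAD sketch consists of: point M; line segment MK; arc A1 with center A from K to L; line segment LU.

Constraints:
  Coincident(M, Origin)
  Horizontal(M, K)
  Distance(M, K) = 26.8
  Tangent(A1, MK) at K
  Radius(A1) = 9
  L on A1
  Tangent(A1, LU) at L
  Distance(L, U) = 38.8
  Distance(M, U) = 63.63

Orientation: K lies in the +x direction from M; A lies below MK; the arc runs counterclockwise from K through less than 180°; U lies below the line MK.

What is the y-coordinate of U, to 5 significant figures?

-43.823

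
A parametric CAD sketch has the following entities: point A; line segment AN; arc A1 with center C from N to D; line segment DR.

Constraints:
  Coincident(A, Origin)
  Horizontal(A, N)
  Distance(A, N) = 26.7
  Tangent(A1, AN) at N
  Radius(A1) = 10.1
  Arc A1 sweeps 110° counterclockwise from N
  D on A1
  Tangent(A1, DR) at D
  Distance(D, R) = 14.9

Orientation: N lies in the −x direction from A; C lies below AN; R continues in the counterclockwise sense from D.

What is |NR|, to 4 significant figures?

27.90

A is at the origin; AN is horizontal with |AN| = 26.7 and N on the −x side, so N = (-26.70, 0.000). The tangent condition forces CN to be normal to AN, so C = N + (0, -10.1) = (-26.70, -10.10). On A1, N sits at bearing 90° from C; a 110° counterclockwise sweep puts D at bearing 200°, so D = C + 10.1·(cos 200°, sin 200°) = (-36.19, -13.55). Tangency of A1 to DR means the radius CD is perpendicular to DR, so DR runs along (−sin 200°, cos 200°); with |DR| = 14.9, R = (-31.09, -27.56). Then |NR| = |R − N| = 27.90.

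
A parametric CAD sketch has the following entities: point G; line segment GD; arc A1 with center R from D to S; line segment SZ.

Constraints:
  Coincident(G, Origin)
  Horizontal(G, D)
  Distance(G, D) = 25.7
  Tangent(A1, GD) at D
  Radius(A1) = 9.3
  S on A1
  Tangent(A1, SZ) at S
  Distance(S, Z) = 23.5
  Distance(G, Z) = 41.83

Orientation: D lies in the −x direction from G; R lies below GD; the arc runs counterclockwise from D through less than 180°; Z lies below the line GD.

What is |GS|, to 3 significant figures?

36.6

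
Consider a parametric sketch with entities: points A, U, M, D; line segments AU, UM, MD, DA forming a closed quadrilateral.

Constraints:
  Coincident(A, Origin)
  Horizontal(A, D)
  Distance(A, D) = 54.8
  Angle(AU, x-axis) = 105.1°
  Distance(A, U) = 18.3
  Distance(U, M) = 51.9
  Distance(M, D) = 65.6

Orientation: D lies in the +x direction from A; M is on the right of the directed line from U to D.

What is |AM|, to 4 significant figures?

34.13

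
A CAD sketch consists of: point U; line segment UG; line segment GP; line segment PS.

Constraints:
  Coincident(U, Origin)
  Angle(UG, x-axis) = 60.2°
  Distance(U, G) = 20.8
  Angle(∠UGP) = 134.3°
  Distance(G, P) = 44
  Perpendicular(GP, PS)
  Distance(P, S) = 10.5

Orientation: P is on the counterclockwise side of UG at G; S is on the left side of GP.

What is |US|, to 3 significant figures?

58.7

U is at the origin; UG runs at 60.2° with length 20.8, so G = 20.8·(cos 60.2°, sin 60.2°) = (10.3, 18.0). ∠UGP = 134.3°, so GP runs at 60.2° + (180° − 134.3°) = 106° from the x-axis; with |GP| = 44.0, P = G + 44.0·(cos 106°, sin 106°) = (-1.72, 60.4). GP ⟂ PS; with |PS| = 10.5 on the left of GP, S = P + 10.5·(-0.962, -0.274) = (-11.8, 57.5). Then |US| = |S − U| = 58.7.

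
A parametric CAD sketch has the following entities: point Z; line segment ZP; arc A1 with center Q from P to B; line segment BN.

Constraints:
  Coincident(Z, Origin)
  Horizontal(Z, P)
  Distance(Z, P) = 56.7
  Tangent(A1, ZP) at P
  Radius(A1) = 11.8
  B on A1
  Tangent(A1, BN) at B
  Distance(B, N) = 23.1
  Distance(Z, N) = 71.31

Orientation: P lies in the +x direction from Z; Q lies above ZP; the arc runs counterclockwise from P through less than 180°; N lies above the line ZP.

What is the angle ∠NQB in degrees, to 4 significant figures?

62.94°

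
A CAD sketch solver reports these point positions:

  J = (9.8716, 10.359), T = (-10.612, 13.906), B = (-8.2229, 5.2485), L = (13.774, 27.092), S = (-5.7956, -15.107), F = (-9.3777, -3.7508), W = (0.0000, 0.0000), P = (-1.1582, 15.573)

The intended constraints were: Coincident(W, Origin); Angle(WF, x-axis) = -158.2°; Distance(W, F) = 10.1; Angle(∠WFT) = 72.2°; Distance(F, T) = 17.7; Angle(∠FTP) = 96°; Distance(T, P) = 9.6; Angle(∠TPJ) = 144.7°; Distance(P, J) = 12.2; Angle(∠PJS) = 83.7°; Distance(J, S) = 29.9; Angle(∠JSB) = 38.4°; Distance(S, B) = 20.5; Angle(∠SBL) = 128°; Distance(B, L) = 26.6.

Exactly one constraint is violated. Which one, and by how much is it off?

Distance(B, L) = 26.6 — off by 4.40.

W = (0.00, 0.00) ✓; WF at -158.2° ✓; |WF| = 10.10 ✓; ∠WFT = 72.20° ✓; |FT| = 17.70 ✓; ∠FTP = 96.00° ✓; |TP| = 9.600 ✓; ∠TPJ = 144.7° ✓; |PJ| = 12.20 ✓; ∠PJS = 83.70° ✓; |JS| = 29.90 ✓; ∠JSB = 38.40° ✓; |SB| = 20.50 ✓; ∠SBL = 128.0° ✓; |BL| = 31.00 ✗.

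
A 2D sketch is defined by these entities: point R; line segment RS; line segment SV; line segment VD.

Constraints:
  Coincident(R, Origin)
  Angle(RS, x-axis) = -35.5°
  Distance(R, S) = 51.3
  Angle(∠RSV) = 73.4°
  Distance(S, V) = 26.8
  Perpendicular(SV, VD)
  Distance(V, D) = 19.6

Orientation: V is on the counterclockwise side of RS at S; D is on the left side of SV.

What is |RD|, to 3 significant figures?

32.0

∠RSV = 73.4°, so SV runs at -35.5° + (180° − 73.4°) = 71.1° from the x-axis; with |SV| = 26.8, V = S + 26.8·(cos 71.1°, sin 71.1°) = (50.4, -4.43). SV ⟂ VD; with |VD| = 19.6 on the left of SV, D = V + 19.6·(-0.946, 0.324) = (31.9, 1.91). Then |RD| = |D − R| = 32.0.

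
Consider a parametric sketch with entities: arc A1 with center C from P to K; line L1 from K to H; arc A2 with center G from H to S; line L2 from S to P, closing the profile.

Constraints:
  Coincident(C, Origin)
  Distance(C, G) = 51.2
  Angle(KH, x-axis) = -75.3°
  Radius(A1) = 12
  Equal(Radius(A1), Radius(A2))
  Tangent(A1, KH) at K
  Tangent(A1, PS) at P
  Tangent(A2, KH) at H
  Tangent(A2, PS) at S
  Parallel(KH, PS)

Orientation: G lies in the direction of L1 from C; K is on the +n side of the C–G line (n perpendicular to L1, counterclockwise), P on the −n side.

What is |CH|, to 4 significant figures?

52.59

Tangency of A1 to both parallel lines with radius 12.0 puts K and P at C ± 12.0·n: K = (11.61, 3.045), P = (-11.61, -3.045). Equal radii place H and S the same way about G: H = G + 12.0·n = (24.60, -46.48), S = G − 12.0·n = (1.385, -52.57). Then |CH| = |H − C| = 52.59.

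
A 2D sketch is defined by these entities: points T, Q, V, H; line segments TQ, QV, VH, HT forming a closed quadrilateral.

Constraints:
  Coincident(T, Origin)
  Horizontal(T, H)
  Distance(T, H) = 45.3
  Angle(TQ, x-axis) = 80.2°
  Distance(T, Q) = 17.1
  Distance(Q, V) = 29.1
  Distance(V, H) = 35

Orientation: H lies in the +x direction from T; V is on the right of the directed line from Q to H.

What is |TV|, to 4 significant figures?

16.14

T is at the origin; TH is horizontal with |TH| = 45.3 and H in +x, so H = (45.3, 0). TQ runs at 80.2° with |TQ| = 17.1, so Q = (2.911, 16.85). V is determined by |QV| = 29.1 and |VH| = 35.0 together: it lies at the intersection of circle(Q, 29.1) and circle(H, 35.0). With |QH| = 45.62, the foot of the radical line on QH is 18.66 from Q and the perpendicular offset is √(29.1² − 18.66²) = 22.33. Taking the right-of-QH solution: V = (12.01, -10.79).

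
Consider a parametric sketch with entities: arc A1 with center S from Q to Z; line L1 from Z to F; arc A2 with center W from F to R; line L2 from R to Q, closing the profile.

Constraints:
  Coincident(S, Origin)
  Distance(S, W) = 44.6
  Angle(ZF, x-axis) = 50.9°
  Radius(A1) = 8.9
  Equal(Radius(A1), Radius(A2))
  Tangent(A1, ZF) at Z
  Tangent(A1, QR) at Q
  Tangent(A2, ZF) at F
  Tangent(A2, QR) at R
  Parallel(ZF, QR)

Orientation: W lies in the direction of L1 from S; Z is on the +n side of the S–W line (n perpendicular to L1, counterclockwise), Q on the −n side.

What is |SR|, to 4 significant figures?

45.48

Tangency of A1 to both parallel lines with radius 8.9 puts Z and Q at S ± 8.9·n: Z = (-6.907, 5.613), Q = (6.907, -5.613). Equal radii place F and R the same way about W: F = W + 8.9·n = (21.22, 40.22), R = W − 8.9·n = (35.03, 29.00). Then |SR| = |R − S| = 45.48.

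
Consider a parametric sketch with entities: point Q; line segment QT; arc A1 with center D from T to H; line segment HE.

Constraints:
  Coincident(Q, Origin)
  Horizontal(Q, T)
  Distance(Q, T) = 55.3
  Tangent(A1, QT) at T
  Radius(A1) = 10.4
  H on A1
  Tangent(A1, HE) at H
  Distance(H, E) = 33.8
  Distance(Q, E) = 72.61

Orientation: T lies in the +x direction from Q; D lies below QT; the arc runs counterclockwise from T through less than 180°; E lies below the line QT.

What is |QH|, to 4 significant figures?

47.50

Q is at the origin; Q and T share the same y with |QT| = 55.3 and T on the +x side, so T = (55.30, 0.000). Since A1 is tangent to QT there, DT ⟂ QT, so D = T + (0, -10.4) = (55.30, -10.40). Since DH ⟂ HE (tangency), |DE| = √(10.4² + 33.8²) = 35.36 regardless of where H sits on A1. So E lies on both circle(Q, 72.61) and circle(D, 35.36); the below-QT intersection is E = (56.39, -45.75). H is the foot of the tangent from E: H = (45.46, -13.76).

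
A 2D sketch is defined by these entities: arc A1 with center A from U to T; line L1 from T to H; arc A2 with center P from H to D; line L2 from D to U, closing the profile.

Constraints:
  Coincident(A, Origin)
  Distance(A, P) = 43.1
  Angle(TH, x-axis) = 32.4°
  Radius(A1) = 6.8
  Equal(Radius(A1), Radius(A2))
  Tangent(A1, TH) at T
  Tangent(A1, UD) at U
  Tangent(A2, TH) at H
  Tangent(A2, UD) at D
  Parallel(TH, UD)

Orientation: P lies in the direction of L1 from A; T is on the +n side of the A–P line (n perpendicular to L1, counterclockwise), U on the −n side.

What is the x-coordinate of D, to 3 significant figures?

40.0

The slot axis is L1's direction at 32.4°, so u = (cos 32.4°, sin 32.4°) = (0.844, 0.536) and n = (−sin 32.4°, cos 32.4°) = (-0.536, 0.844). A is at the origin and P lies 43.1 along u from A, so P = 43.1·u = (36.4, 23.1). Tangency of A1 to both parallel lines with radius 6.8 puts T and U at A ± 6.8·n: T = (-3.64, 5.74), U = (3.64, -5.74). Equal radii place H and D the same way about P: H = P + 6.8·n = (32.7, 28.8), D = P − 6.8·n = (40.0, 17.4). So D.x = 40.0.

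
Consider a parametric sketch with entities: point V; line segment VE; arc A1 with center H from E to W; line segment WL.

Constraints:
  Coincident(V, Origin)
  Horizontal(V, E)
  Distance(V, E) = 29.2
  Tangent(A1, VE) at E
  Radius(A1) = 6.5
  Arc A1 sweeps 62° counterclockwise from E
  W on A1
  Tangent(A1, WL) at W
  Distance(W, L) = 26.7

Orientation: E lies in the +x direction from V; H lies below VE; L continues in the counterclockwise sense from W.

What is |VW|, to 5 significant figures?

23.713

Tangency of A1 to VE means the radius HE is perpendicular to VE, so H = E + (0, -6.5) = (29.200, -6.5000). On A1, E sits at bearing 90° from H; a 62° counterclockwise sweep puts W at bearing 152°, so W = H + 6.5·(cos 152°, sin 152°) = (23.461, -3.4484). Then |VW| = |W − V| = 23.713.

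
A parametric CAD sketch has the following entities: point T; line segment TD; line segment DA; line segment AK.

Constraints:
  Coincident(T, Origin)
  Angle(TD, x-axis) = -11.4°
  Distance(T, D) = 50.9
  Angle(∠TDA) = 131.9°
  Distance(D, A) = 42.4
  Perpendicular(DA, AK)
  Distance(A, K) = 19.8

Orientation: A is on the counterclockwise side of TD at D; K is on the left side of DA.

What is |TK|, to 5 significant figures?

78.504

T is at the origin; TD runs at -11.4° with length 50.9, so D = 50.9·(cos -11.4°, sin -11.4°) = (49.896, -10.061). ∠TDA = 131.9°, so DA runs at -11.4° + (180° − 131.9°) = 36.700° from the x-axis; with |DA| = 42.4, A = D + 42.4·(cos 36.700°, sin 36.700°) = (83.891, 15.279). The perpendicularity gives AK at right angles to DA; with |AK| = 19.8 on the left of DA, K = A + 19.8·(-0.59763, 0.80178) = (72.058, 31.154). Then |TK| = |K − T| = 78.504.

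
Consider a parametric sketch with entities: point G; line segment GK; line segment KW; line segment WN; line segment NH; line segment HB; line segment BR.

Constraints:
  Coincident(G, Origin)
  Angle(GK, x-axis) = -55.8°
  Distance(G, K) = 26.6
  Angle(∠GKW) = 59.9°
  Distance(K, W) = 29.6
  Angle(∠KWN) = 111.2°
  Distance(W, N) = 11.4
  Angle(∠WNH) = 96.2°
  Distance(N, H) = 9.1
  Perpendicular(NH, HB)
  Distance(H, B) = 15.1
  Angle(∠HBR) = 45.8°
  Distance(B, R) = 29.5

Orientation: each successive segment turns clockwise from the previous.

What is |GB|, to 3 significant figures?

22.3

G is at the origin; GK runs at -55.8° with length 26.6, so K = (15.0, -22.0). ∠GKW = 59.9° gives KW at -176° from the x-axis; with |KW| = 29.6, W = (-14.6, -24.1). ∠KWN = 111.2° gives WN at 115° from the x-axis; with |WN| = 11.4, N = (-19.4, -13.8). ∠WNH = 96.2° gives NH at 31.5° from the x-axis; with |NH| = 9.1, H = (-11.7, -9.06). NH ⟂ HB, so HB runs at -58.5°; with |HB| = 15.1, B = (-3.80, -21.9). Then |GB| = |B − G| = 22.3.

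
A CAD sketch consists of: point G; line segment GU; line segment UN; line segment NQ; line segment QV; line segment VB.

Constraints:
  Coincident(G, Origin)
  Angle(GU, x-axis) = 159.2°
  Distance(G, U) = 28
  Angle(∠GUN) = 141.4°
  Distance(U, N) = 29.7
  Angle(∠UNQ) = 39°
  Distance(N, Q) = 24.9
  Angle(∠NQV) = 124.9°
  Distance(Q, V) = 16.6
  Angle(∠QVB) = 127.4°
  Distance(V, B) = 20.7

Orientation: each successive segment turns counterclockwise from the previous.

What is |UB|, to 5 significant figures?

15.481

G is at the origin; GU runs at 159.2° with length 28.0, so U = (-26.175, 9.9430). ∠GUN = 141.4° gives UN at -162.20° from the x-axis; with |UN| = 29.7, N = (-54.453, 0.86384). ∠UNQ = 39.0° gives NQ at -21.200° from the x-axis; with |NQ| = 24.9, Q = (-31.238, -8.1406). ∠NQV = 124.9° gives QV at 33.900° from the x-axis; with |QV| = 16.6, V = (-17.460, 1.1180). ∠QVB = 127.4° gives VB at 86.500° from the x-axis; with |VB| = 20.7, B = (-16.197, 21.779). Then |UB| = |B − U| = 15.481.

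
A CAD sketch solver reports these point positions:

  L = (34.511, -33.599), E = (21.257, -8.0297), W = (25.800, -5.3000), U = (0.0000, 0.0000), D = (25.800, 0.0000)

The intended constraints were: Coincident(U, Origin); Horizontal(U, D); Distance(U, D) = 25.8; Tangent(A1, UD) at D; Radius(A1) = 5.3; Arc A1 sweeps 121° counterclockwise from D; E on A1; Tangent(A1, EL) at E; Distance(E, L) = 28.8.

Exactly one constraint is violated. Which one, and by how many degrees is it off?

Tangent(A1, EL) at E — off by 3.60°.

U = (0.00, 0.00) ✓; U.y = 0.00, D.y = 0.00 ✓; |UD| = 25.80 ✓; ∠(WD, DU) = 90.00° ✓; |WD| = 5.300 ✓; bearing(W→E) − bearing(W→D) = 121.0° ✓; |WE| = 5.300 ✓; ∠(WE, EL) = 93.60° ✗; |EL| = 28.80 ✓.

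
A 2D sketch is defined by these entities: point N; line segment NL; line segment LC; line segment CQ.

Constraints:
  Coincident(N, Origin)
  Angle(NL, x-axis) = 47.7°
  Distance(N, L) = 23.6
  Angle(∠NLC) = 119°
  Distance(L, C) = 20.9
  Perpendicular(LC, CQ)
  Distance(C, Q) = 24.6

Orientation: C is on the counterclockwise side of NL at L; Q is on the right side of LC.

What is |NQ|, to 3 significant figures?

55.6

N is at the origin; NL runs at 47.7° with length 23.6, so L = 23.6·(cos 47.7°, sin 47.7°) = (15.9, 17.5). ∠NLC = 119.0°, so LC runs at 47.7° + (180° − 119.0°) = 109° from the x-axis; with |LC| = 20.9, C = L + 20.9·(cos 109°, sin 109°) = (9.18, 37.3). The perpendicularity gives CQ at right angles to LC; with |CQ| = 24.6 on the right of LC, Q = C + 24.6·(0.947, 0.321) = (32.5, 45.1). Then |NQ| = |Q − N| = 55.6.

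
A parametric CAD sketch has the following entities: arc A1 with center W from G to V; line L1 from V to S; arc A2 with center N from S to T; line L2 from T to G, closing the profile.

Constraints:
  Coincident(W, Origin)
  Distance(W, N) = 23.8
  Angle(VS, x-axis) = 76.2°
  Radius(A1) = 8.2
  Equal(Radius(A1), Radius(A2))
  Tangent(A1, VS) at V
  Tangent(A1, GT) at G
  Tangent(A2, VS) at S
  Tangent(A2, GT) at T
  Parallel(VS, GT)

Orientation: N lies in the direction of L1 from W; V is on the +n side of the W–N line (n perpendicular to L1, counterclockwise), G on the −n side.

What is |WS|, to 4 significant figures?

25.17

The slot axis is L1's direction at 76.2°, so u = (cos 76.2°, sin 76.2°) = (0.2385, 0.9711) and n = (−sin 76.2°, cos 76.2°) = (-0.9711, 0.2385). W is at the origin and N lies 23.8 along u from W, so N = 23.8·u = (5.677, 23.11). Tangency of A1 to both parallel lines with radius 8.2 puts V and G at W ± 8.2·n: V = (-7.963, 1.956), G = (7.963, -1.956). Equal radii place S and T the same way about N: S = N + 8.2·n = (-2.286, 25.07), T = N − 8.2·n = (13.64, 21.16). Then |WS| = |S − W| = 25.17.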